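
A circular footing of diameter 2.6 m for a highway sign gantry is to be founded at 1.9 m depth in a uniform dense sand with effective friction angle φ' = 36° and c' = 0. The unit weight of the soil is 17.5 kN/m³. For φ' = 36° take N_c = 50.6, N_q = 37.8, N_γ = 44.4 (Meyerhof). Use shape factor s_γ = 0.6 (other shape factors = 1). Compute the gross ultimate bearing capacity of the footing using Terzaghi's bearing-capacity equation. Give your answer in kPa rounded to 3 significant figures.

Overburden at base level: q = 17.5 × 1.9 = 33.25 kPa.
Surcharge term q·N_q = 33.25 × 37.8 = 1256.8 kPa; self-weight term 0.5·γ·B·N_γ·s_γ = 0.5 × 17.5 × 2.6 × 44.4 × 0.6 = 606.06 kPa.
q_ult = 1256.8 + 606.06 = 1862.9 kPa.

q_ult ≈ 1860 kPa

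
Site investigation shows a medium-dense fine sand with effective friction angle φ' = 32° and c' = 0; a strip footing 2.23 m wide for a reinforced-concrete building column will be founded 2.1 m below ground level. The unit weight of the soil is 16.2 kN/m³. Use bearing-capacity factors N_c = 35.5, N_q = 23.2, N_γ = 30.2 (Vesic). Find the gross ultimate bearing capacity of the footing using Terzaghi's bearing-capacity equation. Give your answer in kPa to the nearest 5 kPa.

q_ult ≈ 1335 kPa

Overburden at base level: q = 16.2 × 2.1 = 34.02 kPa.
Surcharge term q·N_q = 34.02 × 23.2 = 789.26 kPa; self-weight term 0.5·γ·B·N_γ = 0.5 × 16.2 × 2.23 × 30.2 = 545.5 kPa.
q_ult = 789.26 + 545.5 = 1334.8 kPa.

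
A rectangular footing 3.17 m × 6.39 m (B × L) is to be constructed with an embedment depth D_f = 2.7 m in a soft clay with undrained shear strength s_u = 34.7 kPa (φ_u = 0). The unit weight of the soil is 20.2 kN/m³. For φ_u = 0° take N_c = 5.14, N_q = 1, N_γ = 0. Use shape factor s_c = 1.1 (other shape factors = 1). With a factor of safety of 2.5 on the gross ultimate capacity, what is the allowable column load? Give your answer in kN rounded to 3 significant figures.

P_all ≈ 2030 kN

Overburden at base level: q = 20.2 × 2.7 = 54.54 kPa.
Cohesion term c·N_c·s_c = 34.7 × 5.14 × 1.1 = 196.19 kPa; surcharge term q·N_q = 54.54 × 1 = 54.54 kPa.
q_ult = 196.19 + 54.54 = 250.73 kPa.
Gross allowable pressure q_all = 250.73 / 2.5 = 100.29 kPa.
Footing area = 20.2563 m², so allowable column load = 100.29 × 20.2563 = 2031.6 kN.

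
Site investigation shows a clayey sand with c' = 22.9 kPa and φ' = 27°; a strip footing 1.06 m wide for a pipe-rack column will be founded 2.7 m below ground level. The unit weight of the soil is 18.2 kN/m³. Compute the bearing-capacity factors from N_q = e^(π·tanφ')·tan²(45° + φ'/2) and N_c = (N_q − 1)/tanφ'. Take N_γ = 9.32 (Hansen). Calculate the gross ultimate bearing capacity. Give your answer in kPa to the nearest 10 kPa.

q_ult ≈ 1290 kPa

tan27° = 0.5095, so N_q = e^(π×0.5095)·tan²(58.5°) = 4.957 × 2.663 = 13.2.
N_c = (13.2 − 1)/tan27° = 23.94.
Overburden at base level: q = 18.2 × 2.7 = 49.14 kPa.
Cohesion term c·N_c = 22.9 × 23.942 = 548.28 kPa; surcharge term q·N_q = 49.14 × 13.199 = 648.61 kPa; self-weight term 0.5·γ·B·N_γ = 0.5 × 18.2 × 1.06 × 9.32 = 89.901 kPa.
q_ult = 548.28 + 648.61 + 89.901 = 1286.8 kPa.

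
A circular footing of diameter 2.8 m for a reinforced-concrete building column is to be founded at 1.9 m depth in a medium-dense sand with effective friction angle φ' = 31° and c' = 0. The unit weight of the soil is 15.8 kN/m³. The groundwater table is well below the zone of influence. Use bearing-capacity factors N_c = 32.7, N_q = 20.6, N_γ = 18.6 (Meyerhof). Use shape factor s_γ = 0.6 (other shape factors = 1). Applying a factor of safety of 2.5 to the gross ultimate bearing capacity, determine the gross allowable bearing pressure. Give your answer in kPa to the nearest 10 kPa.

Effective surcharge at the founding depth q = γ·D_f = 15.8 × 1.9 = 30.02 kPa.
q_ult = q·N_q + 0.5·γ·B·N_γ·s_γ
     = 30.02 × 20.6 + 0.5 × 15.8 × 2.8 × 18.6 × 0.6
     = 618.41 + 246.86 = 865.27 kPa.
q_all = q_ult / FS = 865.27 / 2.5 = 346.11 kPa.

q_all ≈ 350 kPa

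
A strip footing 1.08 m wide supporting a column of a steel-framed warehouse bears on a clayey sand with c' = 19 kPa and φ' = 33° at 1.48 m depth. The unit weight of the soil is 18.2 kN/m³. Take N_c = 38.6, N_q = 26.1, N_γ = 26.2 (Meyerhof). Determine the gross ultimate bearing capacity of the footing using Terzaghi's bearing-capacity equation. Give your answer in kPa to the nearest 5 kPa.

q_ult ≈ 1695 kPa

Overburden at base level: q = 18.2 × 1.48 = 26.936 kPa.
Cohesion term c·N_c = 19 × 38.6 = 733.4 kPa; surcharge term q·N_q = 26.936 × 26.1 = 703.03 kPa; self-weight term 0.5·γ·B·N_γ = 0.5 × 18.2 × 1.08 × 26.2 = 257.49 kPa.
q_ult = 733.4 + 703.03 + 257.49 = 1693.9 kPa.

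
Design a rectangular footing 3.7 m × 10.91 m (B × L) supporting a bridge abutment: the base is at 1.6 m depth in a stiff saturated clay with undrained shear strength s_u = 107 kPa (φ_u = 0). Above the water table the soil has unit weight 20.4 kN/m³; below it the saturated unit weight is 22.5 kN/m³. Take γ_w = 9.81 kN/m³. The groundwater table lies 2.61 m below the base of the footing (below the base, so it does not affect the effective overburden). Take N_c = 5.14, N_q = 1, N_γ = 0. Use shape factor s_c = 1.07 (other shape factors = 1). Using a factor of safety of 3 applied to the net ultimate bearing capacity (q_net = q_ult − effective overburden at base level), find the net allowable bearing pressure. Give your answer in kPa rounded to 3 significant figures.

Effective surcharge at the founding depth q = γ·D_f = 20.4 × 1.6 = 32.64 kPa.
q_ult = c·N_c·s_c + q·N_q
     = 107 × 5.14 × 1.07 + 32.64 × 1
     = 588.48 + 32.64 = 621.12 kPa.
Net ultimate: q_net = 621.12 − 32.64 = 588.48 kPa.
q_all(net) = 588.48 / 3 = 196.16 kPa.

q_all(net) ≈ 196 kPa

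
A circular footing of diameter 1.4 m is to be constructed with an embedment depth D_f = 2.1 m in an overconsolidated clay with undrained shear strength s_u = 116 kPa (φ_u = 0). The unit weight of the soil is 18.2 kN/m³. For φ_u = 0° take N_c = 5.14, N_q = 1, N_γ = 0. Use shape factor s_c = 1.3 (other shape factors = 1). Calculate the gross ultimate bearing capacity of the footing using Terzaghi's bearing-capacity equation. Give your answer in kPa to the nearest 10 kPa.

Overburden at base level: q = 18.2 × 2.1 = 38.22 kPa.
Cohesion term c·N_c·s_c = 116 × 5.14 × 1.3 = 775.11 kPa; surcharge term q·N_q = 38.22 × 1 = 38.22 kPa.
q_ult = 775.11 + 38.22 = 813.33 kPa.

q_ult ≈ 810 kPa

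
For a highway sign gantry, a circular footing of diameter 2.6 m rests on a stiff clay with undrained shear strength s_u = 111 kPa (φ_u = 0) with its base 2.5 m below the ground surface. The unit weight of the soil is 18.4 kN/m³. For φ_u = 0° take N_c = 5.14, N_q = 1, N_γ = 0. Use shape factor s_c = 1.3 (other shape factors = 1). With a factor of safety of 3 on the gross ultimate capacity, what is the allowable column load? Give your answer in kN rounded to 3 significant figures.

P_all ≈ 1390 kN

q = γ·D_f = 18.4 × 2.5 = 46 kPa.
c·N_c·s_c = 111 × 5.14 × 1.3 = 741.7 kPa
q·N_q = 46 × 1 = 46 kPa
q_ult = 741.7 + 46 = 787.7 kPa.
Gross allowable pressure q_all = 787.7 / 3 = 262.57 kPa.
Footing area = 5.3093 m², so allowable column load = 262.57 × 5.3093 = 1394 kN.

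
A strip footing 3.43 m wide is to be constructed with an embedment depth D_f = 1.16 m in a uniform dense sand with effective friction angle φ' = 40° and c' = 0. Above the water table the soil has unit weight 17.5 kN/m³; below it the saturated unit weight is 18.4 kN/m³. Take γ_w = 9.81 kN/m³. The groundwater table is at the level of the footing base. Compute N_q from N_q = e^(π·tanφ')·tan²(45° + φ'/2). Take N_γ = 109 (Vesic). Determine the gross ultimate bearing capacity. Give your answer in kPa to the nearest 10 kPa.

tan40° = 0.8391, so N_q = e^(π×0.8391)·tan²(65°) = 13.959 × 4.599 = 64.2.
Overburden at base level: q = 17.5 × 1.16 = 20.3 kPa.
Below the base the soil is submerged, so the ½γBN_γ term uses γ' = 18.4 − 9.81 = 8.59 kN/m³.
Surcharge term q·N_q = 20.3 × 64.195 = 1303.2 kPa; self-weight term 0.5·γ·B·N_γ = 0.5 × 8.59 × 3.43 × 109 = 1605.8 kPa.
q_ult = 1303.2 + 1605.8 = 2908.9 kPa.

q_ult ≈ 2910 kPa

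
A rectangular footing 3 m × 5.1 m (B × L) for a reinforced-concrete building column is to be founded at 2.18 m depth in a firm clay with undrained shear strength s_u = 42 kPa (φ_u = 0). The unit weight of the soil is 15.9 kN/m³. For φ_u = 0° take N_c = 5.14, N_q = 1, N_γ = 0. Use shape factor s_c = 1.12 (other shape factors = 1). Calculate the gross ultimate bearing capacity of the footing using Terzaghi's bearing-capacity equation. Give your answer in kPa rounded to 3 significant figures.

Effective surcharge at the founding depth q = γ·D_f = 15.9 × 2.18 = 34.662 kPa.
q_ult = c·N_c·s_c + q·N_q
     = 42 × 5.14 × 1.12 + 34.662 × 1
     = 241.79 + 34.662 = 276.45 kPa.

q_ult ≈ 276 kPa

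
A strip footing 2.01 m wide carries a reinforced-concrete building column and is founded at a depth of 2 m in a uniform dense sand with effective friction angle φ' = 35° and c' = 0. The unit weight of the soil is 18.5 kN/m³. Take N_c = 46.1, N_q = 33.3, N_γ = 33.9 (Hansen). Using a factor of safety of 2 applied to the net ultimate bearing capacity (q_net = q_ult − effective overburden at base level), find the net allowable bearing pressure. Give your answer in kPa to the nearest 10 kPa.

Effective surcharge at the founding depth q = γ·D_f = 18.5 × 2 = 37 kPa.
q_ult = q·N_q + 0.5·γ·B·N_γ
     = 37 × 33.3 + 0.5 × 18.5 × 2.01 × 33.9
     = 1232.1 + 630.29 = 1862.4 kPa.
Net ultimate: q_net = 1862.4 − 37 = 1825.4 kPa.
q_all(net) = 1825.4 / 2 = 912.69 kPa.

q_all(net) ≈ 910 kPa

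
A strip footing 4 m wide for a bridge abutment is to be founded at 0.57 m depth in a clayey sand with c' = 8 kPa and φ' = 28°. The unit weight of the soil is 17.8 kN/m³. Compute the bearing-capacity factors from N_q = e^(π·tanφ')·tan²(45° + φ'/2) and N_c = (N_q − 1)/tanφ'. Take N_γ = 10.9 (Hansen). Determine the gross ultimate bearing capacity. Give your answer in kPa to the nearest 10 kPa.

q_ult ≈ 740 kPa

tan28° = 0.5317, so N_q = e^(π×0.5317)·tan²(59°) = 5.314 × 2.77 = 14.72.
N_c = (14.72 − 1)/tan28° = 25.8.
q = γ·D_f = 17.8 × 0.57 = 10.146 kPa.
c·N_c = 8 × 25.803 = 206.43 kPa
q·N_q = 10.146 × 14.72 = 149.35 kPa
0.5·γ·B·N_γ = 0.5 × 17.8 × 4 × 10.9 = 388.04 kPa
q_ult = 206.43 + 149.35 + 388.04 = 743.81 kPa.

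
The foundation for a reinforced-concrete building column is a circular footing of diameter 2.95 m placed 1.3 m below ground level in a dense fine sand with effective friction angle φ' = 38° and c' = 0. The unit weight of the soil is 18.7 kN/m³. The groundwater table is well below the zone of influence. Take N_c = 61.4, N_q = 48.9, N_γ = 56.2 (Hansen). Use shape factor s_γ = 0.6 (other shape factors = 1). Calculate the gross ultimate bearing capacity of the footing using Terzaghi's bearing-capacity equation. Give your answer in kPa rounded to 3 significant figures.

q_ult ≈ 2120 kPa

q = γ·D_f = 18.7 × 1.3 = 24.31 kPa.
q·N_q = 24.31 × 48.9 = 1188.8 kPa
0.5·γ·B·N_γ·s_γ = 0.5 × 18.7 × 2.95 × 56.2 × 0.6 = 930.08 kPa
q_ult = 1188.8 + 930.08 = 2118.8 kPa.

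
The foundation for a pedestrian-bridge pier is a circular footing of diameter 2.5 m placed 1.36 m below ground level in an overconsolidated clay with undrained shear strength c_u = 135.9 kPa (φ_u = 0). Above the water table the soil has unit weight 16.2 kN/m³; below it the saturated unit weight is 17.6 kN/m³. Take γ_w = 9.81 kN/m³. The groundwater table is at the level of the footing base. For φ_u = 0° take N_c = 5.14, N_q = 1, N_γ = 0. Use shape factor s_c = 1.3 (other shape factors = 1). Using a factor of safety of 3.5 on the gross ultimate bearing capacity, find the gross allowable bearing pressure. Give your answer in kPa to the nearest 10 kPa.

Effective surcharge at the founding depth q = γ·D_f = 16.2 × 1.36 = 22.032 kPa.
q_ult = c·N_c·s_c + q·N_q
     = 135.9 × 5.14 × 1.3 + 22.032 × 1
     = 908.08 + 22.032 = 930.12 kPa.
q_all = 930.12 / 3.5 = 265.75 kPa.

q_all ≈ 270 kPa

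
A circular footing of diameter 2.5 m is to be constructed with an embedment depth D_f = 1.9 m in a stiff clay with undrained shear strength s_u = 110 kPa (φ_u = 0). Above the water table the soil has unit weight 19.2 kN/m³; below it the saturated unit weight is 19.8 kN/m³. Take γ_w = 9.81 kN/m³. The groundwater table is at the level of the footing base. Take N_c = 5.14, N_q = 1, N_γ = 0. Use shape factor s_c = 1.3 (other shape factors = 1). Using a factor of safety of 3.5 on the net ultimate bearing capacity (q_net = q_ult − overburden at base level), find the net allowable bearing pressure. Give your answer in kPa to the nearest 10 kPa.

q = γ·D_f = 19.2 × 1.9 = 36.48 kPa.
c·N_c·s_c = 110 × 5.14 × 1.3 = 735.02 kPa
q·N_q = 36.48 × 1 = 36.48 kPa
q_ult = 735.02 + 36.48 = 771.5 kPa.
q_net = 771.5 − 36.48 = 735.02 kPa.
q_all(net) = 735.02 / 3.5 = 210.01 kPa.

q_all(net) ≈ 210 kPa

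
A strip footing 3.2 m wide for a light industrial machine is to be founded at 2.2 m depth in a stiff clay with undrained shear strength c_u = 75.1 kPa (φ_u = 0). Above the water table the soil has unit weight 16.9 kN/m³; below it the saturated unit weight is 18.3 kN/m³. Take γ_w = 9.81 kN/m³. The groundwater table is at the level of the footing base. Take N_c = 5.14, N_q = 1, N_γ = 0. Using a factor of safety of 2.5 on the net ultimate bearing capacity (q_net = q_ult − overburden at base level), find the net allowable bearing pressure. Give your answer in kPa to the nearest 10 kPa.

q_all(net) ≈ 150 kPa

q = γ·D_f = 16.9 × 2.2 = 37.18 kPa.
c·N_c = 75.1 × 5.14 = 386.01 kPa
q·N_q = 37.18 × 1 = 37.18 kPa
q_ult = 386.01 + 37.18 = 423.19 kPa.
q_net = 423.19 − 37.18 = 386.01 kPa.
q_all(net) = 386.01 / 2.5 = 154.41 kPa.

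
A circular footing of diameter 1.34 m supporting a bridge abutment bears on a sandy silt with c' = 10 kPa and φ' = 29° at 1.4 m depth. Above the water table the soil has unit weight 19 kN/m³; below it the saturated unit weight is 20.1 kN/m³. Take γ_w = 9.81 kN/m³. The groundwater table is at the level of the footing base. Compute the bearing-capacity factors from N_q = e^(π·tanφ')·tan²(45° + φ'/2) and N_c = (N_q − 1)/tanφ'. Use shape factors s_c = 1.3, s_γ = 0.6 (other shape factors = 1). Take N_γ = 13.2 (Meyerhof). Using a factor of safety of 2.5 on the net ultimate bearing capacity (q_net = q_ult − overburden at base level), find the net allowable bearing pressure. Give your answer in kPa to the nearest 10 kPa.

q_all(net) ≈ 330 kPa

N_q = e^(π·tan29°)·tan²(59.5°) = 16.44; N_c = (N_q − 1)/tanφ' = 27.86.
Effective surcharge at the founding depth q = γ·D_f = 19 × 1.4 = 26.6 kPa.
The water table coincides with the base, so in the self-weight term γ → γ' = 10.29 kN/m³.
q_ult = c·N_c·s_c + q·N_q + 0.5·γ·B·N_γ·s_γ
     = 10 × 27.86 × 1.3 + 26.6 × 16.443 + 0.5 × 10.29 × 1.34 × 13.2 × 0.6
     = 362.19 + 437.39 + 54.603 = 854.18 kPa.
q_net = 854.18 − 26.6 = 827.58 kPa.
q_all(net) = 827.58 / 2.5 = 331.03 kPa.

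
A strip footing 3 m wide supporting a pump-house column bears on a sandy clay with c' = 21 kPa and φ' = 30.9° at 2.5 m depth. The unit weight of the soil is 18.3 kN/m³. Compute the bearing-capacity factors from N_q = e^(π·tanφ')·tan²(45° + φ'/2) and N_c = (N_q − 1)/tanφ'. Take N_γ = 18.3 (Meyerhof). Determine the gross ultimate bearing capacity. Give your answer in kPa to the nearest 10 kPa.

tan30.9° = 0.5985, so N_q = e^(π×0.5985)·tan²(60.45°) = 6.555 × 3.111 = 20.39.
N_c = (20.39 − 1)/tan30.9° = 32.41.
Effective surcharge at the founding depth q = γ·D_f = 18.3 × 2.5 = 45.75 kPa.
q_ult = c·N_c + q·N_q + 0.5·γ·B·N_γ
     = 21 × 32.406 + 45.75 × 20.394 + 0.5 × 18.3 × 3 × 18.3
     = 680.52 + 933.04 + 502.34 = 2115.9 kPa.

q_ult ≈ 2120 kPa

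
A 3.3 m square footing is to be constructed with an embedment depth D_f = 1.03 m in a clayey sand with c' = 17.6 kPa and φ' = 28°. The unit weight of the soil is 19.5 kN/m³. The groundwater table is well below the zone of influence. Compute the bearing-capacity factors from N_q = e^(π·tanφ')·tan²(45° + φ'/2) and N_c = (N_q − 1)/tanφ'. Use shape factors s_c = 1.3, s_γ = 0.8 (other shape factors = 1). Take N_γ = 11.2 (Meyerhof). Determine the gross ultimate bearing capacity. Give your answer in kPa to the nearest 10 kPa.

tan28° = 0.5317, so N_q = e^(π×0.5317)·tan²(59°) = 5.314 × 2.77 = 14.72.
N_c = (14.72 − 1)/tan28° = 25.8.
Overburden at base level: q = 19.5 × 1.03 = 20.085 kPa.
Cohesion term c·N_c·s_c = 17.6 × 25.803 × 1.3 = 590.38 kPa; surcharge term q·N_q = 20.085 × 14.72 = 295.65 kPa; self-weight term 0.5·γ·B·N_γ·s_γ = 0.5 × 19.5 × 3.3 × 11.2 × 0.8 = 288.29 kPa.
q_ult = 590.38 + 295.65 + 288.29 = 1174.3 kPa.

q_ult ≈ 1170 kPa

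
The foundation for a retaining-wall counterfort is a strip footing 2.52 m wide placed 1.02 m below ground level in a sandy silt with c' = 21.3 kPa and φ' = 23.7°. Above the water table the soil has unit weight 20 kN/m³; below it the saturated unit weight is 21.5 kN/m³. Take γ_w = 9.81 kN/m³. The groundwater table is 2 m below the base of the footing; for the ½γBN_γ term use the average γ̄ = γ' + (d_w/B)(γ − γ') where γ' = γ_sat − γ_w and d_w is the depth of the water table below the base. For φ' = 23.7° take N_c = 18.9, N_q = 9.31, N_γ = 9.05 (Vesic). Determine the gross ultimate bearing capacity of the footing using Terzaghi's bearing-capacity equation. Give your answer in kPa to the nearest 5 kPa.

q_ult ≈ 800 kPa

Overburden at base level: q = 20 × 1.02 = 20.4 kPa.
The water table is 2 m below the base (< B = 2.52 m), so the ½γBN_γ term uses γ̄ = γ' + (d_w/B)(γ − γ') = 11.69 + (2/2.52)(20 − 11.69) = 18.285 kN/m³.
Cohesion term c·N_c = 21.3 × 18.9 = 402.57 kPa; surcharge term q·N_q = 20.4 × 9.31 = 189.92 kPa; self-weight term 0.5·γ·B·N_γ = 0.5 × 18.285 × 2.52 × 9.05 = 208.51 kPa.
q_ult = 402.57 + 189.92 + 208.51 = 801 kPa.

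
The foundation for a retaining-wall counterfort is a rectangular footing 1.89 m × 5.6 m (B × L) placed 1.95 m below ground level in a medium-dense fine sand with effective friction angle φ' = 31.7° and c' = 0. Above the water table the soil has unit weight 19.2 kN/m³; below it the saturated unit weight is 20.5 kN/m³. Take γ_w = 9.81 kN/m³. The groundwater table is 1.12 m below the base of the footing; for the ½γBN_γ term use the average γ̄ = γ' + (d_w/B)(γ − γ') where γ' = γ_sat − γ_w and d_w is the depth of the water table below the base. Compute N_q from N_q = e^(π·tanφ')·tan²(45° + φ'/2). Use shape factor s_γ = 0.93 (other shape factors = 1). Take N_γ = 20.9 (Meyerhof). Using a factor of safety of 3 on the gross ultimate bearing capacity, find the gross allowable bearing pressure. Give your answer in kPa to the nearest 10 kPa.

N_q = e^(π·tan31.7°)·tan²(60.85°) = 22.38.
Effective surcharge at the founding depth q = γ·D_f = 19.2 × 1.95 = 37.44 kPa.
With d_w = 1.12 m < B, γ̄ = 10.69 + (1.12/1.89) × (19.2 − 10.69) = 15.733 kN/m³.
q_ult = q·N_q + 0.5·γ·B·N_γ·s_γ
     = 37.44 × 22.377 + 0.5 × 15.733 × 1.89 × 20.9 × 0.93
     = 837.79 + 288.98 = 1126.8 kPa.
q_all = 1126.8 / 3 = 375.59 kPa.

q_all ≈ 380 kPa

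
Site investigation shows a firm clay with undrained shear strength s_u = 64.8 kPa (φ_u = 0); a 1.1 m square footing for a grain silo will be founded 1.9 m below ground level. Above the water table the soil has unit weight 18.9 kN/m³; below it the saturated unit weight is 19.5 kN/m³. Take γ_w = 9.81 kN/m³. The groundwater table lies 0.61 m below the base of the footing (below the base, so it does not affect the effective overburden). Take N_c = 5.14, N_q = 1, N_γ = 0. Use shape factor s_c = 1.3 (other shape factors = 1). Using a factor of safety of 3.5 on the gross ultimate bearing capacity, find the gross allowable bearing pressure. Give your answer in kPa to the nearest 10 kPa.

q_all ≈ 130 kPa

Effective surcharge at the founding depth q = γ·D_f = 18.9 × 1.9 = 35.91 kPa.
q_ult = c·N_c·s_c + q·N_q
     = 64.8 × 5.14 × 1.3 + 35.91 × 1
     = 432.99 + 35.91 = 468.9 kPa.
q_all = 468.9 / 3.5 = 133.97 kPa.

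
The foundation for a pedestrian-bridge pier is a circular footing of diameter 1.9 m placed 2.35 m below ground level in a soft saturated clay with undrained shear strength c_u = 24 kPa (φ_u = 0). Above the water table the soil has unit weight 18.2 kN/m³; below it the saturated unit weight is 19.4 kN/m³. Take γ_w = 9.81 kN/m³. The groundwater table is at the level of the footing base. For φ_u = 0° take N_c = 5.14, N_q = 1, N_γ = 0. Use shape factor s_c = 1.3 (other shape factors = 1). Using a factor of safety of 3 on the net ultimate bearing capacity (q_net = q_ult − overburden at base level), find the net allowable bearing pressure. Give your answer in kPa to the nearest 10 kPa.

q_all(net) ≈ 50 kPa

Overburden at base level: q = 18.2 × 2.35 = 42.77 kPa.
Cohesion term c·N_c·s_c = 24 × 5.14 × 1.3 = 160.37 kPa; surcharge term q·N_q = 42.77 × 1 = 42.77 kPa.
q_ult = 160.37 + 42.77 = 203.14 kPa.
q_net = 203.14 − 42.77 = 160.37 kPa.
q_all(net) = 160.37 / 3 = 53.456 kPa.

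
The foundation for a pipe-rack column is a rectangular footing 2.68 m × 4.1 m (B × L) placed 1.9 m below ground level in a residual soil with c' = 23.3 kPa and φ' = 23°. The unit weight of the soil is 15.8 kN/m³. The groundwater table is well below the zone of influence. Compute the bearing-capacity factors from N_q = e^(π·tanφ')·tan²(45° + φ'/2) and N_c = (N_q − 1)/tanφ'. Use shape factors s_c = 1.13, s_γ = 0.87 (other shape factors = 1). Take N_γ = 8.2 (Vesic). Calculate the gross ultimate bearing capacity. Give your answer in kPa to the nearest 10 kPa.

tan23° = 0.4245, so N_q = e^(π×0.4245)·tan²(56.5°) = 3.794 × 2.283 = 8.66.
N_c = (8.66 − 1)/tan23° = 18.05.
q = γ·D_f = 15.8 × 1.9 = 30.02 kPa.
c·N_c·s_c = 23.3 × 18.049 × 1.13 = 475.2 kPa
q·N_q = 30.02 × 8.6612 = 260.01 kPa
0.5·γ·B·N_γ·s_γ = 0.5 × 15.8 × 2.68 × 8.2 × 0.87 = 151.04 kPa
q_ult = 475.2 + 260.01 + 151.04 = 886.25 kPa.

q_ult ≈ 890 kPa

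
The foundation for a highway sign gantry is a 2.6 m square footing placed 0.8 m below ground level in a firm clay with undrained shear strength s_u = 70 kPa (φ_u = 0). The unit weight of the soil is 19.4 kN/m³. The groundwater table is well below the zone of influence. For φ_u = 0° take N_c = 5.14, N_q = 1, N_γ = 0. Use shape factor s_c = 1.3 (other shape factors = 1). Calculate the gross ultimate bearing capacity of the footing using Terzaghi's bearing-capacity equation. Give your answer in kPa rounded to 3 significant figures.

Effective surcharge at the founding depth q = γ·D_f = 19.4 × 0.8 = 15.52 kPa.
q_ult = c·N_c·s_c + q·N_q
     = 70 × 5.14 × 1.3 + 15.52 × 1
     = 467.74 + 15.52 = 483.26 kPa.

q_ult ≈ 483 kPa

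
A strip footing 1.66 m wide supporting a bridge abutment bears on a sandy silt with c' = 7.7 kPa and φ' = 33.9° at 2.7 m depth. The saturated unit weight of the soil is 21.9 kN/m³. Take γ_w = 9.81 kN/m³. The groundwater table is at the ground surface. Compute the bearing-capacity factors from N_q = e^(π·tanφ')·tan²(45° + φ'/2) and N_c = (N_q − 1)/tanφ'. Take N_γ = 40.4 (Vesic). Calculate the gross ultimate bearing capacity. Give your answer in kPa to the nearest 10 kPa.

q_ult ≈ 1680 kPa

tan33.9° = 0.672, so N_q = e^(π×0.672)·tan²(61.95°) = 8.257 × 3.522 = 29.08.
N_c = (29.08 − 1)/tan33.9° = 41.79.
Water table at ground surface, so effective unit weight γ' = 21.9 − 9.81 = 12.09 kN/m³ is used throughout; overburden q = 12.09 × 2.7 = 32.643 kPa; the same γ' applies in the ½γBN_γ term.
Cohesion term c·N_c = 7.7 × 41.793 = 321.8 kPa; surcharge term q·N_q = 32.643 × 29.083 = 949.37 kPa; self-weight term 0.5·γ·B·N_γ = 0.5 × 12.09 × 1.66 × 40.4 = 405.4 kPa.
q_ult = 321.8 + 949.37 + 405.4 = 1676.6 kPa.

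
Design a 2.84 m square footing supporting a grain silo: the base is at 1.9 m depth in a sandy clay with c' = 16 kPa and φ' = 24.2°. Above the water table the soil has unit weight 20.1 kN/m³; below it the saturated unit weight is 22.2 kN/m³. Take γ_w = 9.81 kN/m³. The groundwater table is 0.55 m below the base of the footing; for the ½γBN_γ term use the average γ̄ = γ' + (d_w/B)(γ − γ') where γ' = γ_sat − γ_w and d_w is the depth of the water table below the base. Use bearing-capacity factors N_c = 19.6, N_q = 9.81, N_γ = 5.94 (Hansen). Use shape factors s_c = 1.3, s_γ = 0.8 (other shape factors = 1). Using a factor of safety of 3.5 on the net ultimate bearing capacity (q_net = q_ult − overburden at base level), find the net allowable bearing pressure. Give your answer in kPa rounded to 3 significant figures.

q = γ·D_f = 20.1 × 1.9 = 38.19 kPa.
γ' = 12.39 kN/m³; averaging over the depth B below the base, γ̄ = γ' + (d_w/B)(γ − γ') = 13.883 kN/m³.
c·N_c·s_c = 16 × 19.6 × 1.3 = 407.68 kPa
q·N_q = 38.19 × 9.81 = 374.64 kPa
0.5·γ·B·N_γ·s_γ = 0.5 × 13.883 × 2.84 × 5.94 × 0.8 = 93.681 kPa
q_ult = 407.68 + 374.64 + 93.681 = 876.01 kPa.
q_net = 876.01 − 38.19 = 837.82 kPa.
q_all(net) = 837.82 / 3.5 = 239.38 kPa.

q_all(net) ≈ 239 kPa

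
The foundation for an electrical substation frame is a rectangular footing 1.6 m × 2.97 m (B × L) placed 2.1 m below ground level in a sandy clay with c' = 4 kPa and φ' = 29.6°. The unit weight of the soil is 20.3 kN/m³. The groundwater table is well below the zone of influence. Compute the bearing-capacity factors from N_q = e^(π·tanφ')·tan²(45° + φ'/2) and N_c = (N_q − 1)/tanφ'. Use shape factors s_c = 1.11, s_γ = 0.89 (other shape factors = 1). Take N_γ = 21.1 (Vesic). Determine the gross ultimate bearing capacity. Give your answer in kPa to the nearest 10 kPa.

tan29.6° = 0.5681, so N_q = e^(π×0.5681)·tan²(59.8°) = 5.958 × 2.952 = 17.59.
N_c = (17.59 − 1)/tan29.6° = 29.2.
q = γ·D_f = 20.3 × 2.1 = 42.63 kPa.
c·N_c·s_c = 4 × 29.199 × 1.11 = 129.65 kPa
q·N_q = 42.63 × 17.588 = 749.76 kPa
0.5·γ·B·N_γ·s_γ = 0.5 × 20.3 × 1.6 × 21.1 × 0.89 = 304.97 kPa
q_ult = 129.65 + 749.76 + 304.97 = 1184.4 kPa.

q_ult ≈ 1180 kPa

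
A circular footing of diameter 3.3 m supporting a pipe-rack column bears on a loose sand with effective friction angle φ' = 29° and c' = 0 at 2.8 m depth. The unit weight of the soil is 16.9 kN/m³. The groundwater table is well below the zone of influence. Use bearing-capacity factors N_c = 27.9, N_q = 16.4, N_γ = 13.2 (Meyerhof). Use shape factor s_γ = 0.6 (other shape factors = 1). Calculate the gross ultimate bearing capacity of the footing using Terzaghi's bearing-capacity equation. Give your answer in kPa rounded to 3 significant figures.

q_ult ≈ 997 kPa

q = γ·D_f = 16.9 × 2.8 = 47.32 kPa.
q·N_q = 47.32 × 16.4 = 776.05 kPa
0.5·γ·B·N_γ·s_γ = 0.5 × 16.9 × 3.3 × 13.2 × 0.6 = 220.85 kPa
q_ult = 776.05 + 220.85 = 996.9 kPa.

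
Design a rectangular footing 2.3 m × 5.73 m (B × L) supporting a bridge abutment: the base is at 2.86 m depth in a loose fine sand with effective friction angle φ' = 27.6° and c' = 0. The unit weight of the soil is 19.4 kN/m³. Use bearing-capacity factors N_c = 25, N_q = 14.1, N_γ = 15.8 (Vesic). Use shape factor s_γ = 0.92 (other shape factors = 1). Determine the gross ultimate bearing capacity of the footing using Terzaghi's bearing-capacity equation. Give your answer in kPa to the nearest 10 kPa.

q_ult ≈ 1110 kPa

Effective surcharge at the founding depth q = γ·D_f = 19.4 × 2.86 = 55.484 kPa.
q_ult = q·N_q + 0.5·γ·B·N_γ·s_γ
     = 55.484 × 14.1 + 0.5 × 19.4 × 2.3 × 15.8 × 0.92
     = 782.32 + 324.3 = 1106.6 kPa.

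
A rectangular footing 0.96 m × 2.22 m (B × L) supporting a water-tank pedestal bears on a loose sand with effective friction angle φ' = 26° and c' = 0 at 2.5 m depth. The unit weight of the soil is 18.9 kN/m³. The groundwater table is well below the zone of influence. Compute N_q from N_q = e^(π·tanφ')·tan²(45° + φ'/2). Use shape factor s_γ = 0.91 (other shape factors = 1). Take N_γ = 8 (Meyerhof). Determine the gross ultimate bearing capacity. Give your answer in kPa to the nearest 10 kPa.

q_ult ≈ 630 kPa

tan26° = 0.4877, so N_q = e^(π×0.4877)·tan²(58°) = 4.629 × 2.561 = 11.85.
Effective surcharge at the founding depth q = γ·D_f = 18.9 × 2.5 = 47.25 kPa.
q_ult = q·N_q + 0.5·γ·B·N_γ·s_γ
     = 47.25 × 11.854 + 0.5 × 18.9 × 0.96 × 8 × 0.91
     = 560.11 + 66.044 = 626.16 kPa.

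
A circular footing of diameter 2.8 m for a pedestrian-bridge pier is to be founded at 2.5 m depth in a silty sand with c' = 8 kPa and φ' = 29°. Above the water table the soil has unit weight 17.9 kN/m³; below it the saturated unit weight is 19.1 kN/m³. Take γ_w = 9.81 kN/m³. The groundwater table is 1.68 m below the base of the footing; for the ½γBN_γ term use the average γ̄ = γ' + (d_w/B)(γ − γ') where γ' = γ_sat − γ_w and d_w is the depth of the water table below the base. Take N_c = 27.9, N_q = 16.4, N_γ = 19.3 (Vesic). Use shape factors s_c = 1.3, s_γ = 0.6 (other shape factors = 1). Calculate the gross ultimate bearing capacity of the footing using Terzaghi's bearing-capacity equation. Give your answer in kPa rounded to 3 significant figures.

Effective surcharge at the founding depth q = γ·D_f = 17.9 × 2.5 = 44.75 kPa.
With d_w = 1.68 m < B, γ̄ = 9.29 + (1.68/2.8) × (17.9 − 9.29) = 14.456 kN/m³.
q_ult = c·N_c·s_c + q·N_q + 0.5·γ·B·N_γ·s_γ
     = 8 × 27.9 × 1.3 + 44.75 × 16.4 + 0.5 × 14.456 × 2.8 × 19.3 × 0.6
     = 290.16 + 733.9 + 234.36 = 1258.4 kPa.

q_ult ≈ 1260 kPa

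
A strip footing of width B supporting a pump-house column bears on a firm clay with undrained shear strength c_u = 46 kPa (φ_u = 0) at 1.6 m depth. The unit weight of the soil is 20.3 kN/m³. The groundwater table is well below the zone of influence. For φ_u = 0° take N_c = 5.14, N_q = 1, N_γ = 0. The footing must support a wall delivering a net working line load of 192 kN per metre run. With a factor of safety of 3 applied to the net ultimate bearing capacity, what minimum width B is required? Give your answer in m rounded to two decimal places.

B = 2.44 m

q = γ·D_f = 20.3 × 1.6 = 32.48 kPa.
c·N_c = 46 × 5.14 = 236.44 kPa
q·N_q = 32.48 × 1 = 32.48 kPa
q_ult = 236.44 + 32.48 = 268.92 kPa.
For φ = 0 the ½γBN_γ term vanishes, so q_ult is independent of B. q_net = 268.92 − 32.48 = 236.44 kPa; q_all(net) = 236.44/3 = 78.813 kPa.
Required width B = w / q_all(net) = 192 / 78.813 = 2.436 m.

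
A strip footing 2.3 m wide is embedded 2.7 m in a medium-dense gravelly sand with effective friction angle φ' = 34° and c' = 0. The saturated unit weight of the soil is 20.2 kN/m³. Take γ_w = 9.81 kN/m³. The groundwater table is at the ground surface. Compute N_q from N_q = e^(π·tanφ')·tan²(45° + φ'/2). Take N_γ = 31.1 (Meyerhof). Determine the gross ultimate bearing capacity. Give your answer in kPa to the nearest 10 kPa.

q_ult ≈ 1200 kPa

tan34° = 0.6745, so N_q = e^(π×0.6745)·tan²(62°) = 8.323 × 3.537 = 29.44.
Water table at ground surface, so effective unit weight γ' = 20.2 − 9.81 = 10.39 kN/m³ is used throughout; overburden q = 10.39 × 2.7 = 28.053 kPa; the same γ' applies in the ½γBN_γ term.
Surcharge term q·N_q = 28.053 × 29.44 = 825.87 kPa; self-weight term 0.5·γ·B·N_γ = 0.5 × 10.39 × 2.3 × 31.1 = 371.6 kPa.
q_ult = 825.87 + 371.6 = 1197.5 kPa.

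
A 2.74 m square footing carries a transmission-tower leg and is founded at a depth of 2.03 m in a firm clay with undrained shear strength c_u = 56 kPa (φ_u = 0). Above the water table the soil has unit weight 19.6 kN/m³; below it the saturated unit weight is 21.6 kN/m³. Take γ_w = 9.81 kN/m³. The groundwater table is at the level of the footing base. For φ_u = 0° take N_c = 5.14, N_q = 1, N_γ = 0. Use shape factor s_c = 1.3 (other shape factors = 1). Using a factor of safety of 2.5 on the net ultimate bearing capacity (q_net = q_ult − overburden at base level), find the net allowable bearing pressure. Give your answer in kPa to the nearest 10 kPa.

Effective surcharge at the founding depth q = γ·D_f = 19.6 × 2.03 = 39.788 kPa.
q_ult = c·N_c·s_c + q·N_q
     = 56 × 5.14 × 1.3 + 39.788 × 1
     = 374.19 + 39.788 = 413.98 kPa.
q_net = 413.98 − 39.788 = 374.19 kPa.
q_all(net) = 374.19 / 2.5 = 149.68 kPa.

q_all(net) ≈ 150 kPa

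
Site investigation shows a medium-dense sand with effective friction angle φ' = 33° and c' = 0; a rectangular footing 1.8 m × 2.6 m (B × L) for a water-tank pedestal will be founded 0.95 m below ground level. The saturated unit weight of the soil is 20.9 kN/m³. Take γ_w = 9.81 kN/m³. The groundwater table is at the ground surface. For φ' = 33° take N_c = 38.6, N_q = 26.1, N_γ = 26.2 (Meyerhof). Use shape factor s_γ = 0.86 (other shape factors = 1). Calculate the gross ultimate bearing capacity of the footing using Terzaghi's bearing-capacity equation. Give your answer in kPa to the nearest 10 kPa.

q_ult ≈ 500 kPa

Water table at ground surface, so effective unit weight γ' = 20.9 − 9.81 = 11.09 kN/m³ is used throughout; overburden q = 11.09 × 0.95 = 10.535 kPa; the same γ' applies in the ½γBN_γ term.
Surcharge term q·N_q = 10.535 × 26.1 = 274.98 kPa; self-weight term 0.5·γ·B·N_γ·s_γ = 0.5 × 11.09 × 1.8 × 26.2 × 0.86 = 224.89 kPa.
q_ult = 274.98 + 224.89 = 499.87 kPa.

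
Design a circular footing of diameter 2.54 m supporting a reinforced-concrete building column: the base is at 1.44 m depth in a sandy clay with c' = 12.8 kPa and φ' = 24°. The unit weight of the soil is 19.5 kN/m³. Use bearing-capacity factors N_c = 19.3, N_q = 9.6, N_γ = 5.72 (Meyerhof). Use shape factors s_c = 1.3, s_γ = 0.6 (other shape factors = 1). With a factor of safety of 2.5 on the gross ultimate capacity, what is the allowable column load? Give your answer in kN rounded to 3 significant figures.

P_all ≈ 1370 kN

Overburden at base level: q = 19.5 × 1.44 = 28.08 kPa.
Cohesion term c·N_c·s_c = 12.8 × 19.3 × 1.3 = 321.15 kPa; surcharge term q·N_q = 28.08 × 9.6 = 269.57 kPa; self-weight term 0.5·γ·B·N_γ·s_γ = 0.5 × 19.5 × 2.54 × 5.72 × 0.6 = 84.993 kPa.
q_ult = 321.15 + 269.57 + 84.993 = 675.71 kPa.
Gross allowable pressure q_all = 675.71 / 2.5 = 270.29 kPa.
Footing area = 5.0671 m², so allowable column load = 270.29 × 5.0671 = 1369.6 kN.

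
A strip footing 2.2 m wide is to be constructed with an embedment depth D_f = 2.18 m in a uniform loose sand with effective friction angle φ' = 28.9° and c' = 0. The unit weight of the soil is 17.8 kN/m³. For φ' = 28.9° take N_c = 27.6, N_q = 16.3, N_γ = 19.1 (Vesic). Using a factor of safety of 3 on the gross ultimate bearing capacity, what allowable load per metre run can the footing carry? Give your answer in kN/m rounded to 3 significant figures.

Effective surcharge at the founding depth q = γ·D_f = 17.8 × 2.18 = 38.804 kPa.
q_ult = q·N_q + 0.5·γ·B·N_γ
     = 38.804 × 16.3 + 0.5 × 17.8 × 2.2 × 19.1
     = 632.51 + 373.98 = 1006.5 kPa.
Gross allowable pressure q_all = 1006.5 / 3 = 335.49 kPa.
Allowable wall load = q_all × B = 335.49 × 2.2 = 738.09 kN per metre run.

≈ 738 kN/m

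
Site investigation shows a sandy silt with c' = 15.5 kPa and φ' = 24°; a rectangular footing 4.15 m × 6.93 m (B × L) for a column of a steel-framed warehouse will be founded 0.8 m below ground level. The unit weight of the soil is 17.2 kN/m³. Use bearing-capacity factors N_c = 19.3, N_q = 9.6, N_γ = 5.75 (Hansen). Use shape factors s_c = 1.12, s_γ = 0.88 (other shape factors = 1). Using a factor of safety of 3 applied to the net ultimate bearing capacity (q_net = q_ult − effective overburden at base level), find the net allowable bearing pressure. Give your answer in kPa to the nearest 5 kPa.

q_all(net) ≈ 210 kPa

Overburden at base level: q = 17.2 × 0.8 = 13.76 kPa.
Cohesion term c·N_c·s_c = 15.5 × 19.3 × 1.12 = 335.05 kPa; surcharge term q·N_q = 13.76 × 9.6 = 132.1 kPa; self-weight term 0.5·γ·B·N_γ·s_γ = 0.5 × 17.2 × 4.15 × 5.75 × 0.88 = 180.59 kPa.
q_ult = 335.05 + 132.1 + 180.59 = 647.74 kPa.
Net ultimate: q_net = 647.74 − 13.76 = 633.98 kPa.
q_all(net) = 633.98 / 3 = 211.33 kPa.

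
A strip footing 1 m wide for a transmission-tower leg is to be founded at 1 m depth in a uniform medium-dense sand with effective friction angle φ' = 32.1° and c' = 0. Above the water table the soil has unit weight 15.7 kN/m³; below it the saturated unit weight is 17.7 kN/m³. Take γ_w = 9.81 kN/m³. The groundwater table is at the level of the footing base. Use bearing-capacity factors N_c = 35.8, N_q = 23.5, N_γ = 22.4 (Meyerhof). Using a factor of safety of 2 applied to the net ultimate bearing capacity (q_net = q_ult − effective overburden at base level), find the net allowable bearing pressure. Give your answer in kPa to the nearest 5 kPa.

q_all(net) ≈ 220 kPa

Overburden at base level: q = 15.7 × 1 = 15.7 kPa.
Below the base the soil is submerged, so the ½γBN_γ term uses γ' = 17.7 − 9.81 = 7.89 kN/m³.
Surcharge term q·N_q = 15.7 × 23.5 = 368.95 kPa; self-weight term 0.5·γ·B·N_γ = 0.5 × 7.89 × 1 × 22.4 = 88.368 kPa.
q_ult = 368.95 + 88.368 = 457.32 kPa.
Net ultimate: q_net = 457.32 − 15.7 = 441.62 kPa.
q_all(net) = 441.62 / 2 = 220.81 kPa.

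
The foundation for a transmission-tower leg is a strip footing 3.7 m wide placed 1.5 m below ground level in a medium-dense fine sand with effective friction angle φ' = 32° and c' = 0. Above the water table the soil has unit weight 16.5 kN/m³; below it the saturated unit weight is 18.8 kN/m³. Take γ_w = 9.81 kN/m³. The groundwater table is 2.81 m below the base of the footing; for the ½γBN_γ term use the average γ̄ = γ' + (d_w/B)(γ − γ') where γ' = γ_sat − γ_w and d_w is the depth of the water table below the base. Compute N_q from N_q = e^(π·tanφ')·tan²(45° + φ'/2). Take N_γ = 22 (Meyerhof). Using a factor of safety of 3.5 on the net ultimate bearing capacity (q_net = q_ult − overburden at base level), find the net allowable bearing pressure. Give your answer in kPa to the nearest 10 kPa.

q_all(net) ≈ 330 kPa

N_q = e^(π·tan32°)·tan²(61°) = 23.18.
Effective surcharge at the founding depth q = γ·D_f = 16.5 × 1.5 = 24.75 kPa.
With d_w = 2.81 m < B, γ̄ = 8.99 + (2.81/3.7) × (16.5 − 8.99) = 14.694 kN/m³.
q_ult = q·N_q + 0.5·γ·B·N_γ
     = 24.75 × 23.177 + 0.5 × 14.694 × 3.7 × 22
     = 573.63 + 598.03 = 1171.7 kPa.
q_net = 1171.7 − 24.75 = 1146.9 kPa.
q_all(net) = 1146.9 / 3.5 = 327.69 kPa.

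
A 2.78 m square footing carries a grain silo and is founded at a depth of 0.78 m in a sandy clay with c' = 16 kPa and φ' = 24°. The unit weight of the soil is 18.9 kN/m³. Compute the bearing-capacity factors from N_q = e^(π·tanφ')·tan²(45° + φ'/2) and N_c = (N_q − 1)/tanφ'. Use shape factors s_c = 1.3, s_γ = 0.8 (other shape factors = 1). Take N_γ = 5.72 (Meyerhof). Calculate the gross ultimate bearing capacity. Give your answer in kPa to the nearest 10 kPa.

tan24° = 0.4452, so N_q = e^(π×0.4452)·tan²(57°) = 4.05 × 2.371 = 9.6.
N_c = (9.6 − 1)/tan24° = 19.32.
q = γ·D_f = 18.9 × 0.78 = 14.742 kPa.
c·N_c·s_c = 16 × 19.324 × 1.3 = 401.93 kPa
q·N_q = 14.742 × 9.6034 = 141.57 kPa
0.5·γ·B·N_γ·s_γ = 0.5 × 18.9 × 2.78 × 5.72 × 0.8 = 120.22 kPa
q_ult = 401.93 + 141.57 + 120.22 = 663.72 kPa.

q_ult ≈ 660 kPa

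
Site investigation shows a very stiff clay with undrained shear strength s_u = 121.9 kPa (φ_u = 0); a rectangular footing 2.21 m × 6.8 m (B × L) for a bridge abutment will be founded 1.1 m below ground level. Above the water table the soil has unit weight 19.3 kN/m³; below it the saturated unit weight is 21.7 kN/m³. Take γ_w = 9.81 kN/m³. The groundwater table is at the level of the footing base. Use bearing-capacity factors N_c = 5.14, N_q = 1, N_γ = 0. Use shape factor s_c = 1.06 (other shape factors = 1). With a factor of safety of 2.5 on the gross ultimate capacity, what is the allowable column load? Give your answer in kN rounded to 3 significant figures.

P_all ≈ 4120 kN

q = γ·D_f = 19.3 × 1.1 = 21.23 kPa.
c·N_c·s_c = 121.9 × 5.14 × 1.06 = 664.16 kPa
q·N_q = 21.23 × 1 = 21.23 kPa
q_ult = 664.16 + 21.23 = 685.39 kPa.
Gross allowable pressure q_all = 685.39 / 2.5 = 274.16 kPa.
Footing area = 15.028 m², so allowable column load = 274.16 × 15.028 = 4120 kN.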